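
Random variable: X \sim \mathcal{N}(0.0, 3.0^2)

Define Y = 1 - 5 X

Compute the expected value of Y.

For Y = -5X + 1:
E[Y] = -5 * E[X] + 1
E[X] = 0.0 = 0
E[Y] = -5 * 0 + 1 = 1

1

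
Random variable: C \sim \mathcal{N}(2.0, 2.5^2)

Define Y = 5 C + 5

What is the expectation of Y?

For Y = 5C + 5:
E[Y] = 5 * E[C] + 5
E[C] = 2.0 = 2
E[Y] = 5 * 2 + 5 = 15

15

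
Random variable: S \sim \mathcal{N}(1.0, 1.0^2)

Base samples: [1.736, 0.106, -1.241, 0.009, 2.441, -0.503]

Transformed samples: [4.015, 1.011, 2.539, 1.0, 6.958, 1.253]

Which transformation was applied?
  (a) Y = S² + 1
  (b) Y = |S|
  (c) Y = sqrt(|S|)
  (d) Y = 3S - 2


Checking option (a) Y = S² + 1:
  S = 1.736 -> Y = 4.015 ✓
  S = 0.106 -> Y = 1.011 ✓
  S = -1.241 -> Y = 2.539 ✓
All samples match this transformation.

(a) S² + 1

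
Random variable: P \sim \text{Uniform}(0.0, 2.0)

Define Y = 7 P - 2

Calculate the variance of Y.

For Y = aP + b: Var(Y) = a² * Var(P)
Var(P) = (2 - 0)^2/12 = 0.33333333
Var(Y) = 7² * 0.33333333 = 49 * 0.33333333 = 16.333333

16.333333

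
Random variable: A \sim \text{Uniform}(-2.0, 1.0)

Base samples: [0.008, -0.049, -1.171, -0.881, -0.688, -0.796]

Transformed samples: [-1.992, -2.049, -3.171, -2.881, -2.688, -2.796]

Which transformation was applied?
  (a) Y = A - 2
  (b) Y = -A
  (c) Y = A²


Checking option (a) Y = A - 2:
  A = 0.008 -> Y = -1.992 ✓
  A = -0.049 -> Y = -2.049 ✓
  A = -1.171 -> Y = -3.171 ✓
All samples match this transformation.

(a) A - 2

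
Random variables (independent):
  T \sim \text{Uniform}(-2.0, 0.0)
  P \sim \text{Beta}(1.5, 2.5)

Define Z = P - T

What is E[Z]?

E[Z] = -1*E[T] + 1*E[P]
E[T] = -1
E[P] = 0.375
E[Z] = -1*(-1) + 1*0.375 = 1.375

1.375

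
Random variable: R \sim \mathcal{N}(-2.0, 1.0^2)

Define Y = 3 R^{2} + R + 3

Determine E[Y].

E[Y] = 3*E[R²] + 1*E[R] + 3
E[R] = -2
E[R²] = Var(R) + (E[R])² = 1 + 4 = 5
E[Y] = 3*5 + 1*(-2) + 3 = 16

16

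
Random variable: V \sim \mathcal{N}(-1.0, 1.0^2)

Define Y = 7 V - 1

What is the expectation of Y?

For Y = 7V - 1:
E[Y] = 7 * E[V] - 1
E[V] = -1.0 = -1
E[Y] = 7 * (-1) - 1 = -8

-8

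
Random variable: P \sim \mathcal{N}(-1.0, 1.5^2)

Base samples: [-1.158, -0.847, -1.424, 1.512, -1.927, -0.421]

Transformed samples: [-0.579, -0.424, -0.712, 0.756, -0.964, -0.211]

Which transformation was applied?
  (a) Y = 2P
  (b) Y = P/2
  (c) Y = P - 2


Checking option (b) Y = P/2:
  P = -1.158 -> Y = -0.579 ✓
  P = -0.847 -> Y = -0.424 ✓
  P = -1.424 -> Y = -0.712 ✓
All samples match this transformation.

(b) P/2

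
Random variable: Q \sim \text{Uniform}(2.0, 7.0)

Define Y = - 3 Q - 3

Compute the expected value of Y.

For Y = -3Q - 3:
E[Y] = -3 * E[Q] - 3
E[Q] = (2 + 7)/2 = 4.5
E[Y] = -3 * 4.5 - 3 = -16.5

-16.5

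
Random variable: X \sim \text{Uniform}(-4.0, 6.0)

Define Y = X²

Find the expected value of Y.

E[X²] = Var(X) + (E[X])² = 8.3333333 + 1 = 9.3333333

9.3333333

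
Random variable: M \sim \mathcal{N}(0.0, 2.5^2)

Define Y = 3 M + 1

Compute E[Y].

For Y = 3M + 1:
E[Y] = 3 * E[M] + 1
E[M] = 0.0 = 0
E[Y] = 3 * 0 + 1 = 1

1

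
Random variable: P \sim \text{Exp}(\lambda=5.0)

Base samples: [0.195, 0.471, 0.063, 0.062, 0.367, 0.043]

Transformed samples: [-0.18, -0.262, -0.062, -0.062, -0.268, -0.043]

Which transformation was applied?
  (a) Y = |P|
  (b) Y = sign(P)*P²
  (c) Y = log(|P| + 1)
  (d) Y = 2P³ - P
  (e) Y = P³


Checking option (d) Y = 2P³ - P:
  P = 0.195 -> Y = -0.18 ✓
  P = 0.471 -> Y = -0.262 ✓
  P = 0.063 -> Y = -0.062 ✓
All samples match this transformation.

(d) 2P³ - P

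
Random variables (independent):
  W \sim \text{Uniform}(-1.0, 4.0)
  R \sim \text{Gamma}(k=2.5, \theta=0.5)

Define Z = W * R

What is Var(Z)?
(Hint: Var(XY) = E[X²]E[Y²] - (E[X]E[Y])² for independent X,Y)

Var(XY) = E[X²]E[Y²] - (E[X]E[Y])²
E[W] = 1.5, Var(W) = 2.0833333
E[R] = 1.25, Var(R) = 0.625
E[W²] = 2.0833333 + 1.5² = 4.3333333
E[R²] = 0.625 + 1.25² = 2.1875
Var(Z) = 4.3333333*2.1875 - (1.5*1.25)²
= 9.4791667 - 3.515625 = 5.9635417

5.9635417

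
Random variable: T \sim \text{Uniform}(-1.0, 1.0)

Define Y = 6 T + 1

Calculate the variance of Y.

For Y = aT + b: Var(Y) = a² * Var(T)
Var(T) = (1 + 1)^2/12 = 0.33333333
Var(Y) = 6² * 0.33333333 = 36 * 0.33333333 = 12

12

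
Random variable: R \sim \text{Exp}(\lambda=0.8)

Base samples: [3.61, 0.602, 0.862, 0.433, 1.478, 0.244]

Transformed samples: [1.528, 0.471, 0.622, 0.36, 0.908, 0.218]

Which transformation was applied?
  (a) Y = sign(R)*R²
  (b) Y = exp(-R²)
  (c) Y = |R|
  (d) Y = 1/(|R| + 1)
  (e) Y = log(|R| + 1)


Checking option (e) Y = log(|R| + 1):
  R = 3.61 -> Y = 1.528 ✓
  R = 0.602 -> Y = 0.471 ✓
  R = 0.862 -> Y = 0.622 ✓
All samples match this transformation.

(e) log(|R| + 1)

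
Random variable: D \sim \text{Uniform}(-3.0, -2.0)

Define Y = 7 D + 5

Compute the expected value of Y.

For Y = 7D + 5:
E[Y] = 7 * E[D] + 5
E[D] = (-3 - 2)/2 = -2.5
E[Y] = 7 * (-2.5) + 5 = -12.5

-12.5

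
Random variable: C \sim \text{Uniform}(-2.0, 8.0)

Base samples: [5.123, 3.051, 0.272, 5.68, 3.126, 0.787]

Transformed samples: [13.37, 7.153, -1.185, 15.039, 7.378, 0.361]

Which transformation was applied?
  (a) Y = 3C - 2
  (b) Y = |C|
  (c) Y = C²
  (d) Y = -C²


Checking option (a) Y = 3C - 2:
  C = 5.123 -> Y = 13.37 ✓
  C = 3.051 -> Y = 7.153 ✓
  C = 0.272 -> Y = -1.185 ✓
All samples match this transformation.

(a) 3C - 2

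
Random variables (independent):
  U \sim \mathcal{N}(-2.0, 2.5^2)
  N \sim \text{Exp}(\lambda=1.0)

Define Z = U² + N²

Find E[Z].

E[Z] = E[U²] + E[N²]
E[U²] = Var(U) + E[U]² = 6.25 + 4 = 10.25
E[N²] = Var(N) + E[N]² = 1 + 1 = 2
E[Z] = 10.25 + 2 = 12.25

12.25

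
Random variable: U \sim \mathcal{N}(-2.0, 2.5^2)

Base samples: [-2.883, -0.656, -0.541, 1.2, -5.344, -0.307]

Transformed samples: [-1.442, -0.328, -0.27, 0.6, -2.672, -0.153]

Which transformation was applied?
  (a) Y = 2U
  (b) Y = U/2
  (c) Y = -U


Checking option (b) Y = U/2:
  U = -2.883 -> Y = -1.442 ✓
  U = -0.656 -> Y = -0.328 ✓
  U = -0.541 -> Y = -0.27 ✓
All samples match this transformation.

(b) U/2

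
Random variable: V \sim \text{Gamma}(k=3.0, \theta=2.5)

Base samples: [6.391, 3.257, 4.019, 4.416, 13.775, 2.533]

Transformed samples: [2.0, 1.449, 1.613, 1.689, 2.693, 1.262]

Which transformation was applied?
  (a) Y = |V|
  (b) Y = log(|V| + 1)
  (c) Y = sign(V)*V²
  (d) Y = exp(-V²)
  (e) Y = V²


Checking option (b) Y = log(|V| + 1):
  V = 6.391 -> Y = 2.0 ✓
  V = 3.257 -> Y = 1.449 ✓
  V = 4.019 -> Y = 1.613 ✓
All samples match this transformation.

(b) log(|V| + 1)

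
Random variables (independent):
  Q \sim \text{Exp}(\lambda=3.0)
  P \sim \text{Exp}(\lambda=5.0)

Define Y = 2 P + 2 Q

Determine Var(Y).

For independent RVs: Var(aX + bY) = a²Var(X) + b²Var(Y)
Var(Q) = 0.11111111
Var(P) = 0.04
Var(Y) = 2²*0.11111111 + 2²*0.04
= 4*0.11111111 + 4*0.04 = 0.60444444

0.60444444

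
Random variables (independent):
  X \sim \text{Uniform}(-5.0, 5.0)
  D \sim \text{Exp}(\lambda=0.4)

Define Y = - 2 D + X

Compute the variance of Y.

For independent RVs: Var(aX + bY) = a²Var(X) + b²Var(Y)
Var(X) = 8.3333333
Var(D) = 6.25
Var(Y) = 1²*8.3333333 + (-2)²*6.25
= 1*8.3333333 + 4*6.25 = 33.333333

33.333333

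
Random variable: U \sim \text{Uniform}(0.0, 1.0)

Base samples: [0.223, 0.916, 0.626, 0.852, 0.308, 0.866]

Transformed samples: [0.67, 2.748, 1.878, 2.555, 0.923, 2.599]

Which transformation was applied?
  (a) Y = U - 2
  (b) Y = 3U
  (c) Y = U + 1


Checking option (b) Y = 3U:
  U = 0.223 -> Y = 0.67 ✓
  U = 0.916 -> Y = 2.748 ✓
  U = 0.626 -> Y = 1.878 ✓
All samples match this transformation.

(b) 3U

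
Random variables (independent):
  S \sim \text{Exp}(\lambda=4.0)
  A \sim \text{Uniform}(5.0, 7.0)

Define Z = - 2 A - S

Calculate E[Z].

E[Z] = -1*E[S] - 2*E[A]
E[S] = 0.25
E[A] = 6
E[Z] = -1*0.25 - 2*6 = -12.25

-12.25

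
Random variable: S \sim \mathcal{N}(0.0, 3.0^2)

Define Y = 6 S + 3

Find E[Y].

For Y = 6S + 3:
E[Y] = 6 * E[S] + 3
E[S] = 0.0 = 0
E[Y] = 6 * 0 + 3 = 3

3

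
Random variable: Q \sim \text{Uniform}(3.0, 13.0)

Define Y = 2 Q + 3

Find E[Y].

For Y = 2Q + 3:
E[Y] = 2 * E[Q] + 3
E[Q] = (3 + 13)/2 = 8
E[Y] = 2 * 8 + 3 = 19

19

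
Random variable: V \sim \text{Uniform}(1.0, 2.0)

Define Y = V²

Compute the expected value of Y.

E[V²] = Var(V) + (E[V])² = 0.083333333 + 2.25 = 2.3333333

2.3333333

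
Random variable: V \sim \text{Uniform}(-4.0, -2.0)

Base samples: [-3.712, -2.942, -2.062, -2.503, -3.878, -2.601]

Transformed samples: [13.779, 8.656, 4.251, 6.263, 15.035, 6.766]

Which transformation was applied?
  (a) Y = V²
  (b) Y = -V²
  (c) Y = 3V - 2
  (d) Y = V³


Checking option (a) Y = V²:
  V = -3.712 -> Y = 13.779 ✓
  V = -2.942 -> Y = 8.656 ✓
  V = -2.062 -> Y = 4.251 ✓
All samples match this transformation.

(a) V²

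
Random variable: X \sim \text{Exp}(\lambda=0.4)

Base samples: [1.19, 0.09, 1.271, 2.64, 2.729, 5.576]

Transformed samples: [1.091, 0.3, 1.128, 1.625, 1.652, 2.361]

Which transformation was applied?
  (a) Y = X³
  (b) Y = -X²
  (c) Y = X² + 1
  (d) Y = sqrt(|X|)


Checking option (d) Y = sqrt(|X|):
  X = 1.19 -> Y = 1.091 ✓
  X = 0.09 -> Y = 0.3 ✓
  X = 1.271 -> Y = 1.128 ✓
All samples match this transformation.

(d) sqrt(|X|)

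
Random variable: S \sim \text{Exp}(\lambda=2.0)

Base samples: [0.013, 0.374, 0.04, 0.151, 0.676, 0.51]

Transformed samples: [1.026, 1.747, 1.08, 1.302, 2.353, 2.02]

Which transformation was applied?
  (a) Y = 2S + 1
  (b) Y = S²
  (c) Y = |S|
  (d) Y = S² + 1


Checking option (a) Y = 2S + 1:
  S = 0.013 -> Y = 1.026 ✓
  S = 0.374 -> Y = 1.747 ✓
  S = 0.04 -> Y = 1.08 ✓
All samples match this transformation.

(a) 2S + 1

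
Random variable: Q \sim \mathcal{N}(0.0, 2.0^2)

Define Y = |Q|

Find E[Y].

For X ~ N(0, 2.0²), E[|X|] = sigma * sqrt(2/pi)
= 2.0 * sqrt(2/pi) = 1.5957691

1.5957691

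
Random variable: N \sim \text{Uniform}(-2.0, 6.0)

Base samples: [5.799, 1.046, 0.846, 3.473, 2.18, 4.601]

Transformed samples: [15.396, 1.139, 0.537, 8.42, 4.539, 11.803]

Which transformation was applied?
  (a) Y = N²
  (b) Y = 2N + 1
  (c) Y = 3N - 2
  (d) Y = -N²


Checking option (c) Y = 3N - 2:
  N = 5.799 -> Y = 15.396 ✓
  N = 1.046 -> Y = 1.139 ✓
  N = 0.846 -> Y = 0.537 ✓
All samples match this transformation.

(c) 3N - 2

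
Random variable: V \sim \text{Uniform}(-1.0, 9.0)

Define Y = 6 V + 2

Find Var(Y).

For Y = aV + b: Var(Y) = a² * Var(V)
Var(V) = (9 + 1)^2/12 = 8.3333333
Var(Y) = 6² * 8.3333333 = 36 * 8.3333333 = 300

300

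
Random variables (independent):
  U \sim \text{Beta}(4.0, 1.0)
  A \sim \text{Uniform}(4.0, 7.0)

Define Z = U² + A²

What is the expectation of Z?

E[Z] = E[U²] + E[A²]
E[U²] = Var(U) + E[U]² = 0.026666667 + 0.64 = 0.66666667
E[A²] = Var(A) + E[A]² = 0.75 + 30.25 = 31
E[Z] = 0.66666667 + 31 = 31.666667

31.666667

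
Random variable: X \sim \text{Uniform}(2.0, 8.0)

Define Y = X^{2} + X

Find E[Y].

E[Y] = 1*E[X²] + 1*E[X]
E[X] = 5
E[X²] = Var(X) + (E[X])² = 3 + 25 = 28
E[Y] = 1*28 + 1*5 = 33

33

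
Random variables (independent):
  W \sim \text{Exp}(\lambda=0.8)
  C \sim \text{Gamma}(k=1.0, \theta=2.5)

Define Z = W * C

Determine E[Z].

For independent RVs: E[XY] = E[X]*E[Y]
E[W] = 1.25
E[C] = 2.5
E[Z] = 1.25 * 2.5 = 3.125

3.125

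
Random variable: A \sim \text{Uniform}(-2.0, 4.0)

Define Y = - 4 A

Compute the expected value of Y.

For Y = -4A:
E[Y] = -4 * E[A]
E[A] = (-2 + 4)/2 = 1
E[Y] = -4 * 1 = -4

-4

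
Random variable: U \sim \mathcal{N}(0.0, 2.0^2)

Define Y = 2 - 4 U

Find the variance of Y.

For Y = aU + b: Var(Y) = a² * Var(U)
Var(U) = 2.0^2 = 4
Var(Y) = (-4)² * 4 = 16 * 4 = 64

64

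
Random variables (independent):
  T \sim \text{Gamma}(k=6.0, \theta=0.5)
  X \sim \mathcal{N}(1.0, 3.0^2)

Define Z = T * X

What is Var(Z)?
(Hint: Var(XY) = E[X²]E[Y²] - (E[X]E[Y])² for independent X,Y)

Var(XY) = E[X²]E[Y²] - (E[X]E[Y])²
E[T] = 3, Var(T) = 1.5
E[X] = 1, Var(X) = 9
E[T²] = 1.5 + 3² = 10.5
E[X²] = 9 + 1² = 10
Var(Z) = 10.5*10 - (3*1)²
= 105 - 9 = 96

96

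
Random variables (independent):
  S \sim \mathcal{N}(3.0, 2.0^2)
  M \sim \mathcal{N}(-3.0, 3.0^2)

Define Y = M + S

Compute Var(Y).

For independent RVs: Var(aX + bY) = a²Var(X) + b²Var(Y)
Var(S) = 4
Var(M) = 9
Var(Y) = 1²*4 + 1²*9
= 1*4 + 1*9 = 13

13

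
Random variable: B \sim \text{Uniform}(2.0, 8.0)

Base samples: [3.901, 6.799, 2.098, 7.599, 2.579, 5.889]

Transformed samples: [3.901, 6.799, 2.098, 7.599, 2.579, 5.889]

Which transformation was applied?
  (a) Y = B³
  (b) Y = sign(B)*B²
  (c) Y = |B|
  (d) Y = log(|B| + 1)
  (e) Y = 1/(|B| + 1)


Checking option (c) Y = |B|:
  B = 3.901 -> Y = 3.901 ✓
  B = 6.799 -> Y = 6.799 ✓
  B = 2.098 -> Y = 2.098 ✓
All samples match this transformation.

(c) |B|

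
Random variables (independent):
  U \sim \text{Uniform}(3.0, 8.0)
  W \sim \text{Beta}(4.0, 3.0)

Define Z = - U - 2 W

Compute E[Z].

E[Z] = -1*E[U] - 2*E[W]
E[U] = 5.5
E[W] = 0.57142857
E[Z] = -1*5.5 - 2*0.57142857 = -6.6428571

-6.6428571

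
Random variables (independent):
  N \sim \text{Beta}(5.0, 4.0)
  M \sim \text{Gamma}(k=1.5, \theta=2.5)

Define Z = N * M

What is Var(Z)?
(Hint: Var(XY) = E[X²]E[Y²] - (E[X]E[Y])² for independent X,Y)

Var(XY) = E[X²]E[Y²] - (E[X]E[Y])²
E[N] = 0.55555556, Var(N) = 0.024691358
E[M] = 3.75, Var(M) = 9.375
E[N²] = 0.024691358 + 0.55555556² = 0.33333333
E[M²] = 9.375 + 3.75² = 23.4375
Var(Z) = 0.33333333*23.4375 - (0.55555556*3.75)²
= 7.8125 - 4.3402778 = 3.4722222

3.4722222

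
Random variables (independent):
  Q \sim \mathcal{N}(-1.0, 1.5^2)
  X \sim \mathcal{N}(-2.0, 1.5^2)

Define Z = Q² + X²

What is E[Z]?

E[Z] = E[Q²] + E[X²]
E[Q²] = Var(Q) + E[Q]² = 2.25 + 1 = 3.25
E[X²] = Var(X) + E[X]² = 2.25 + 4 = 6.25
E[Z] = 3.25 + 6.25 = 9.5

9.5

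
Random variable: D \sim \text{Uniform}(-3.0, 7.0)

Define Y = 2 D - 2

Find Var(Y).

For Y = aD + b: Var(Y) = a² * Var(D)
Var(D) = (7 + 3)^2/12 = 8.3333333
Var(Y) = 2² * 8.3333333 = 4 * 8.3333333 = 33.333333

33.333333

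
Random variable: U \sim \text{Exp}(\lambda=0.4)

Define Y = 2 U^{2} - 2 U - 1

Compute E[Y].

E[Y] = 2*E[U²] - 2*E[U] - 1
E[U] = 2.5
E[U²] = Var(U) + (E[U])² = 6.25 + 6.25 = 12.5
E[Y] = 2*12.5 - 2*2.5 - 1 = 19

19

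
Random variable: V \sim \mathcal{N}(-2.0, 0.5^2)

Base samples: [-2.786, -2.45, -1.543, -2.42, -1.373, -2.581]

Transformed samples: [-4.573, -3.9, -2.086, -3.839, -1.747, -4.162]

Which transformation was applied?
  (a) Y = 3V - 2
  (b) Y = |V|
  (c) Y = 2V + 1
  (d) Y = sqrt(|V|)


Checking option (c) Y = 2V + 1:
  V = -2.786 -> Y = -4.573 ✓
  V = -2.45 -> Y = -3.9 ✓
  V = -1.543 -> Y = -2.086 ✓
All samples match this transformation.

(c) 2V + 1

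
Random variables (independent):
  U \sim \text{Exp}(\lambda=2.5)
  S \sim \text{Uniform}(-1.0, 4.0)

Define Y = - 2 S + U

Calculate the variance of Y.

For independent RVs: Var(aX + bY) = a²Var(X) + b²Var(Y)
Var(U) = 0.16
Var(S) = 2.0833333
Var(Y) = 1²*0.16 + (-2)²*2.0833333
= 1*0.16 + 4*2.0833333 = 8.4933333

8.4933333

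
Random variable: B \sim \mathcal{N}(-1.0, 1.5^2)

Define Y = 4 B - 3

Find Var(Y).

For Y = aB + b: Var(Y) = a² * Var(B)
Var(B) = 1.5^2 = 2.25
Var(Y) = 4² * 2.25 = 16 * 2.25 = 36

36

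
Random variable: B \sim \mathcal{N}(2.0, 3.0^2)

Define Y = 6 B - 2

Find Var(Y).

For Y = aB + b: Var(Y) = a² * Var(B)
Var(B) = 3.0^2 = 9
Var(Y) = 6² * 9 = 36 * 9 = 324

324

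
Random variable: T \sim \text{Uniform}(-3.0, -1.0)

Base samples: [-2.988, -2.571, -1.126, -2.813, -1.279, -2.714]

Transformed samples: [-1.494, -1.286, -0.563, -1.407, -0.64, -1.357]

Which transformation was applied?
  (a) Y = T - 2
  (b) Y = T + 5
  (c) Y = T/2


Checking option (c) Y = T/2:
  T = -2.988 -> Y = -1.494 ✓
  T = -2.571 -> Y = -1.286 ✓
  T = -1.126 -> Y = -0.563 ✓
All samples match this transformation.

(c) T/2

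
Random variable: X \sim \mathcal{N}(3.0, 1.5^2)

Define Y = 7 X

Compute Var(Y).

For Y = aX + b: Var(Y) = a² * Var(X)
Var(X) = 1.5^2 = 2.25
Var(Y) = 7² * 2.25 = 49 * 2.25 = 110.25

110.25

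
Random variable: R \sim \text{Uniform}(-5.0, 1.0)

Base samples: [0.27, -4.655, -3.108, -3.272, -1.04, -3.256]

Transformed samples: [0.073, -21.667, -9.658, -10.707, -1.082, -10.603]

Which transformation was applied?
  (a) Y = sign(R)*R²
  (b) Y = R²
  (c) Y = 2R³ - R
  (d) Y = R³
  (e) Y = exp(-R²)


Checking option (a) Y = sign(R)*R²:
  R = 0.27 -> Y = 0.073 ✓
  R = -4.655 -> Y = -21.667 ✓
  R = -3.108 -> Y = -9.658 ✓
All samples match this transformation.

(a) sign(R)*R²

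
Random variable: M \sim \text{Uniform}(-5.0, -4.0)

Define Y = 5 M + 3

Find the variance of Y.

For Y = aM + b: Var(Y) = a² * Var(M)
Var(M) = (-4 + 5)^2/12 = 0.083333333
Var(Y) = 5² * 0.083333333 = 25 * 0.083333333 = 2.0833333

2.0833333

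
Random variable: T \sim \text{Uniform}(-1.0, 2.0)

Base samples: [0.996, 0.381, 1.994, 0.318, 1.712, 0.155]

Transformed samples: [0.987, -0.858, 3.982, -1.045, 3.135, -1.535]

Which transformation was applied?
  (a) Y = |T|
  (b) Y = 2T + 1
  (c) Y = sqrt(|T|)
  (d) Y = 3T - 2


Checking option (d) Y = 3T - 2:
  T = 0.996 -> Y = 0.987 ✓
  T = 0.381 -> Y = -0.858 ✓
  T = 1.994 -> Y = 3.982 ✓
All samples match this transformation.

(d) 3T - 2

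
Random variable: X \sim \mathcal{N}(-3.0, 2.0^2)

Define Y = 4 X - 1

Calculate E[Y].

For Y = 4X - 1:
E[Y] = 4 * E[X] - 1
E[X] = -3.0 = -3
E[Y] = 4 * (-3) - 1 = -13

-13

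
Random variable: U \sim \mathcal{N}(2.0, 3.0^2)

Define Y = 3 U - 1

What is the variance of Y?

For Y = aU + b: Var(Y) = a² * Var(U)
Var(U) = 3.0^2 = 9
Var(Y) = 3² * 9 = 9 * 9 = 81

81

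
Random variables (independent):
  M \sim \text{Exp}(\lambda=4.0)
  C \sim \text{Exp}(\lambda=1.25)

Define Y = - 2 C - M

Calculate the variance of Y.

For independent RVs: Var(aX + bY) = a²Var(X) + b²Var(Y)
Var(M) = 0.0625
Var(C) = 0.64
Var(Y) = (-1)²*0.0625 + (-2)²*0.64
= 1*0.0625 + 4*0.64 = 2.6225

2.6225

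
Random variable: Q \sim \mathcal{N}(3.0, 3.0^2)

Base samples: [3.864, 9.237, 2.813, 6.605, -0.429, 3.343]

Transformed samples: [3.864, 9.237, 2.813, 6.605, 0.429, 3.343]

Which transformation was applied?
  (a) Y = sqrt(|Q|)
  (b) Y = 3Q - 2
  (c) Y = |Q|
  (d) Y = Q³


Checking option (c) Y = |Q|:
  Q = 3.864 -> Y = 3.864 ✓
  Q = 9.237 -> Y = 9.237 ✓
  Q = 2.813 -> Y = 2.813 ✓
All samples match this transformation.

(c) |Q|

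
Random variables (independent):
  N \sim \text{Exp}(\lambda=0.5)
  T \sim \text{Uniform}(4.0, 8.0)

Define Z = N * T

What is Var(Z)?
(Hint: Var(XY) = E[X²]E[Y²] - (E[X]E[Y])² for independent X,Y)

Var(XY) = E[X²]E[Y²] - (E[X]E[Y])²
E[N] = 2, Var(N) = 4
E[T] = 6, Var(T) = 1.3333333
E[N²] = 4 + 2² = 8
E[T²] = 1.3333333 + 6² = 37.333333
Var(Z) = 8*37.333333 - (2*6)²
= 298.66667 - 144 = 154.66667

154.66667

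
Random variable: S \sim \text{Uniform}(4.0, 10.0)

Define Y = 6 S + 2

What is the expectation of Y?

For Y = 6S + 2:
E[Y] = 6 * E[S] + 2
E[S] = (4 + 10)/2 = 7
E[Y] = 6 * 7 + 2 = 44

44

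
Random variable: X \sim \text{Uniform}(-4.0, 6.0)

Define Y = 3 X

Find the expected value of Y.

For Y = 3X:
E[Y] = 3 * E[X]
E[X] = (-4 + 6)/2 = 1
E[Y] = 3 * 1 = 3

3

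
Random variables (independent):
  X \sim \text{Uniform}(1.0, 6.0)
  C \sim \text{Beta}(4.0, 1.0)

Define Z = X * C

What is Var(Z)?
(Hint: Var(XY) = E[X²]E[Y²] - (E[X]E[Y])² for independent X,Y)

Var(XY) = E[X²]E[Y²] - (E[X]E[Y])²
E[X] = 3.5, Var(X) = 2.0833333
E[C] = 0.8, Var(C) = 0.026666667
E[X²] = 2.0833333 + 3.5² = 14.333333
E[C²] = 0.026666667 + 0.8² = 0.66666667
Var(Z) = 14.333333*0.66666667 - (3.5*0.8)²
= 9.5555556 - 7.84 = 1.7155556

1.7155556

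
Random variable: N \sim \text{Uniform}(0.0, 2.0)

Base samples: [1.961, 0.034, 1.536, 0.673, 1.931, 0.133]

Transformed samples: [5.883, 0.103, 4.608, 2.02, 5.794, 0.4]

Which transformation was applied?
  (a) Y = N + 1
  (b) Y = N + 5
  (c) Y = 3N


Checking option (c) Y = 3N:
  N = 1.961 -> Y = 5.883 ✓
  N = 0.034 -> Y = 0.103 ✓
  N = 1.536 -> Y = 4.608 ✓
All samples match this transformation.

(c) 3N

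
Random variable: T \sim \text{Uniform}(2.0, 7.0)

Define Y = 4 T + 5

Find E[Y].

For Y = 4T + 5:
E[Y] = 4 * E[T] + 5
E[T] = (2 + 7)/2 = 4.5
E[Y] = 4 * 4.5 + 5 = 23

23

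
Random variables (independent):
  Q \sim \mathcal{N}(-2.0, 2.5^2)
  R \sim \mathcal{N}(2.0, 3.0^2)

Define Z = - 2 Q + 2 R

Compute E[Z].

E[Z] = -2*E[Q] + 2*E[R]
E[Q] = -2
E[R] = 2
E[Z] = -2*(-2) + 2*2 = 8

8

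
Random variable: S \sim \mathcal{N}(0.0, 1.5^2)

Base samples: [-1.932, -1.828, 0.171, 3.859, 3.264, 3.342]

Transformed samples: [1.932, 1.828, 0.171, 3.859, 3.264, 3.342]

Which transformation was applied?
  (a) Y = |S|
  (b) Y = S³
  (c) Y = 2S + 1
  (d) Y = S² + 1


Checking option (a) Y = |S|:
  S = -1.932 -> Y = 1.932 ✓
  S = -1.828 -> Y = 1.828 ✓
  S = 0.171 -> Y = 0.171 ✓
All samples match this transformation.

(a) |S|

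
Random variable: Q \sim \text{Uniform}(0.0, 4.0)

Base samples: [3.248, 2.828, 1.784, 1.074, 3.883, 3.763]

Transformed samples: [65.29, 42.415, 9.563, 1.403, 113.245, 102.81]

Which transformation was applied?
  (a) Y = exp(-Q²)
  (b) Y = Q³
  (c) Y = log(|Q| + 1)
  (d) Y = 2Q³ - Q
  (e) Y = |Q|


Checking option (d) Y = 2Q³ - Q:
  Q = 3.248 -> Y = 65.29 ✓
  Q = 2.828 -> Y = 42.415 ✓
  Q = 1.784 -> Y = 9.563 ✓
All samples match this transformation.

(d) 2Q³ - Q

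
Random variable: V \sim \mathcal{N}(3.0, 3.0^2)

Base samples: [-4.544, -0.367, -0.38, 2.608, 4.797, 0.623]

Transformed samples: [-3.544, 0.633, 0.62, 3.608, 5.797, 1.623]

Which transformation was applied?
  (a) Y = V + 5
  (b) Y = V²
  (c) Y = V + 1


Checking option (c) Y = V + 1:
  V = -4.544 -> Y = -3.544 ✓
  V = -0.367 -> Y = 0.633 ✓
  V = -0.38 -> Y = 0.62 ✓
All samples match this transformation.

(c) V + 1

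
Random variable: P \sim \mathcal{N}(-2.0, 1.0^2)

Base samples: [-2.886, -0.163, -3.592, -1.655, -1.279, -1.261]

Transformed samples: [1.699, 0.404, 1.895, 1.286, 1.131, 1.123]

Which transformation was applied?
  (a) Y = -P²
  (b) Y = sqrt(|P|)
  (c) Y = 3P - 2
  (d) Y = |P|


Checking option (b) Y = sqrt(|P|):
  P = -2.886 -> Y = 1.699 ✓
  P = -0.163 -> Y = 0.404 ✓
  P = -3.592 -> Y = 1.895 ✓
All samples match this transformation.

(b) sqrt(|P|)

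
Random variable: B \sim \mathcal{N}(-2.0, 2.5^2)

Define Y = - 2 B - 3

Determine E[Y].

For Y = -2B - 3:
E[Y] = -2 * E[B] - 3
E[B] = -2.0 = -2
E[Y] = -2 * (-2) - 3 = 1

1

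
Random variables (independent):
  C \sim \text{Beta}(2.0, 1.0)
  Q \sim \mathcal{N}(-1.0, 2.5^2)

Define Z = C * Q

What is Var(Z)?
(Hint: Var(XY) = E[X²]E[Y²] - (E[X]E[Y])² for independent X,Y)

Var(XY) = E[X²]E[Y²] - (E[X]E[Y])²
E[C] = 0.66666667, Var(C) = 0.055555556
E[Q] = -1, Var(Q) = 6.25
E[C²] = 0.055555556 + 0.66666667² = 0.5
E[Q²] = 6.25 + (-1)² = 7.25
Var(Z) = 0.5*7.25 - (0.66666667*(-1))²
= 3.625 - 0.44444444 = 3.1805556

3.1805556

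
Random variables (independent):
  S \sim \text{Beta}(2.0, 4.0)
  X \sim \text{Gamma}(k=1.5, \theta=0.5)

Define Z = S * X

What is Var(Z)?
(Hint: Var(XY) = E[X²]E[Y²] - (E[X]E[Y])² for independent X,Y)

Var(XY) = E[X²]E[Y²] - (E[X]E[Y])²
E[S] = 0.33333333, Var(S) = 0.031746032
E[X] = 0.75, Var(X) = 0.375
E[S²] = 0.031746032 + 0.33333333² = 0.14285714
E[X²] = 0.375 + 0.75² = 0.9375
Var(Z) = 0.14285714*0.9375 - (0.33333333*0.75)²
= 0.13392857 - 0.0625 = 0.071428571

0.071428571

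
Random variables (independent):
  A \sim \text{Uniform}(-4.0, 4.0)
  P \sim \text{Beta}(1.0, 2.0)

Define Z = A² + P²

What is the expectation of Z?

E[Z] = E[A²] + E[P²]
E[A²] = Var(A) + E[A]² = 5.3333333 + 0 = 5.3333333
E[P²] = Var(P) + E[P]² = 0.055555556 + 0.11111111 = 0.16666667
E[Z] = 5.3333333 + 0.16666667 = 5.5

5.5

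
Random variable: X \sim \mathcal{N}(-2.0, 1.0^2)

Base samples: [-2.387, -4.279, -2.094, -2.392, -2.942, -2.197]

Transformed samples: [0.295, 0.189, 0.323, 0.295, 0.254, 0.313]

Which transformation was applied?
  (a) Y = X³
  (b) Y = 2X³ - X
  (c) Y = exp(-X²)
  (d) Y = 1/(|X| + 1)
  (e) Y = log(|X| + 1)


Checking option (d) Y = 1/(|X| + 1):
  X = -2.387 -> Y = 0.295 ✓
  X = -4.279 -> Y = 0.189 ✓
  X = -2.094 -> Y = 0.323 ✓
All samples match this transformation.

(d) 1/(|X| + 1)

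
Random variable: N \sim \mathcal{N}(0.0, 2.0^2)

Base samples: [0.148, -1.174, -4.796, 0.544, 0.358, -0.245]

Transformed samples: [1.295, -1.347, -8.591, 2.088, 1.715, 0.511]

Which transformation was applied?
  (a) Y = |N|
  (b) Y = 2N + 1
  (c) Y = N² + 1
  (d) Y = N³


Checking option (b) Y = 2N + 1:
  N = 0.148 -> Y = 1.295 ✓
  N = -1.174 -> Y = -1.347 ✓
  N = -4.796 -> Y = -8.591 ✓
All samples match this transformation.

(b) 2N + 1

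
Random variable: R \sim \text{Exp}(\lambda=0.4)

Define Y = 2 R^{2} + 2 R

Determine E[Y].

E[Y] = 2*E[R²] + 2*E[R]
E[R] = 2.5
E[R²] = Var(R) + (E[R])² = 6.25 + 6.25 = 12.5
E[Y] = 2*12.5 + 2*2.5 = 30

30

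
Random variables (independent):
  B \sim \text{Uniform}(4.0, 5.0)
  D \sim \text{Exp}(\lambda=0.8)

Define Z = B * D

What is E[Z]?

For independent RVs: E[XY] = E[X]*E[Y]
E[B] = 4.5
E[D] = 1.25
E[Z] = 4.5 * 1.25 = 5.625

5.625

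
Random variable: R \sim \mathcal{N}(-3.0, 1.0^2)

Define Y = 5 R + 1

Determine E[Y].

For Y = 5R + 1:
E[Y] = 5 * E[R] + 1
E[R] = -3.0 = -3
E[Y] = 5 * (-3) + 1 = -14

-14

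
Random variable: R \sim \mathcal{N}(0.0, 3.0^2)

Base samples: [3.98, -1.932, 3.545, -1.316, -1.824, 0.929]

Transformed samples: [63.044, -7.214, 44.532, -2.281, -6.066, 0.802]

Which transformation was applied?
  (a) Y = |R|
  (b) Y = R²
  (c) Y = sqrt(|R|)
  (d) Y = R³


Checking option (d) Y = R³:
  R = 3.98 -> Y = 63.044 ✓
  R = -1.932 -> Y = -7.214 ✓
  R = 3.545 -> Y = 44.532 ✓
All samples match this transformation.

(d) R³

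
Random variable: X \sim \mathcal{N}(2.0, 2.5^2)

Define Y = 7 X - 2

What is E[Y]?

For Y = 7X - 2:
E[Y] = 7 * E[X] - 2
E[X] = 2.0 = 2
E[Y] = 7 * 2 - 2 = 12

12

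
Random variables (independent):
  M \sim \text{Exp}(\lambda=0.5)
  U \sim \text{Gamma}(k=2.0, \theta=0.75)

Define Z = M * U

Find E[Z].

For independent RVs: E[XY] = E[X]*E[Y]
E[M] = 2
E[U] = 1.5
E[Z] = 2 * 1.5 = 3

3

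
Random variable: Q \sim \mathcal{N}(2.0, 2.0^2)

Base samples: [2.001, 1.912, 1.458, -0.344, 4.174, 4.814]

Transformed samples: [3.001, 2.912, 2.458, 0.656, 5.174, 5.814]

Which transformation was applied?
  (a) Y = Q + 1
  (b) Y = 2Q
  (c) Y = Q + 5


Checking option (a) Y = Q + 1:
  Q = 2.001 -> Y = 3.001 ✓
  Q = 1.912 -> Y = 2.912 ✓
  Q = 1.458 -> Y = 2.458 ✓
All samples match this transformation.

(a) Q + 1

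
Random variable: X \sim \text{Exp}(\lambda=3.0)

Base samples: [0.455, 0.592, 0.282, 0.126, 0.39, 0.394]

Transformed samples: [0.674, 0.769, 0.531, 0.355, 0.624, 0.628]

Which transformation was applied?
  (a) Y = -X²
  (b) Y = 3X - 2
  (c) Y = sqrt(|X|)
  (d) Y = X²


Checking option (c) Y = sqrt(|X|):
  X = 0.455 -> Y = 0.674 ✓
  X = 0.592 -> Y = 0.769 ✓
  X = 0.282 -> Y = 0.531 ✓
All samples match this transformation.

(c) sqrt(|X|)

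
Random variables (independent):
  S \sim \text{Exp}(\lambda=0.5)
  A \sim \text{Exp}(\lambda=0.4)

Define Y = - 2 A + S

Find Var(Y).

For independent RVs: Var(aX + bY) = a²Var(X) + b²Var(Y)
Var(S) = 4
Var(A) = 6.25
Var(Y) = 1²*4 + (-2)²*6.25
= 1*4 + 4*6.25 = 29

29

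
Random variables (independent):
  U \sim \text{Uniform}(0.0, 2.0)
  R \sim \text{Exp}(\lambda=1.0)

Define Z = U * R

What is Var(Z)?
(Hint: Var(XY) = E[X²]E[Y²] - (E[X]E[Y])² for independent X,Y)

Var(XY) = E[X²]E[Y²] - (E[X]E[Y])²
E[U] = 1, Var(U) = 0.33333333
E[R] = 1, Var(R) = 1
E[U²] = 0.33333333 + 1² = 1.3333333
E[R²] = 1 + 1² = 2
Var(Z) = 1.3333333*2 - (1*1)²
= 2.6666667 - 1 = 1.6666667

1.6666667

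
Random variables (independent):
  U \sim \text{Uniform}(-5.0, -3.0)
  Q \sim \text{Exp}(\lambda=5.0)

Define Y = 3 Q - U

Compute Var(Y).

For independent RVs: Var(aX + bY) = a²Var(X) + b²Var(Y)
Var(U) = 0.33333333
Var(Q) = 0.04
Var(Y) = (-1)²*0.33333333 + 3²*0.04
= 1*0.33333333 + 9*0.04 = 0.69333333

0.69333333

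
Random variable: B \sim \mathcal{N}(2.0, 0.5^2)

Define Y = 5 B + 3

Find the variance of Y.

For Y = aB + b: Var(Y) = a² * Var(B)
Var(B) = 0.5^2 = 0.25
Var(Y) = 5² * 0.25 = 25 * 0.25 = 6.25

6.25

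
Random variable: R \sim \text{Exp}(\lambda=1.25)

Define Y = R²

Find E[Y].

E[R²] = Var(R) + (E[R])² = 0.64 + 0.64 = 1.28

1.28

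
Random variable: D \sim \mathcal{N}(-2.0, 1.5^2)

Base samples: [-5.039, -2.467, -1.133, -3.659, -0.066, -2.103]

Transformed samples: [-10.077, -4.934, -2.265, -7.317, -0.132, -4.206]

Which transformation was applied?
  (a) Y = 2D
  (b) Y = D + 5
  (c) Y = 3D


Checking option (a) Y = 2D:
  D = -5.039 -> Y = -10.077 ✓
  D = -2.467 -> Y = -4.934 ✓
  D = -1.133 -> Y = -2.265 ✓
All samples match this transformation.

(a) 2D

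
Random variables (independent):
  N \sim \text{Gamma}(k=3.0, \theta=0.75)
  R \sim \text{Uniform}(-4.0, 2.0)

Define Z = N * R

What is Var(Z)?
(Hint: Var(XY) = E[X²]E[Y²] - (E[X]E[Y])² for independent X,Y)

Var(XY) = E[X²]E[Y²] - (E[X]E[Y])²
E[N] = 2.25, Var(N) = 1.6875
E[R] = -1, Var(R) = 3
E[N²] = 1.6875 + 2.25² = 6.75
E[R²] = 3 + (-1)² = 4
Var(Z) = 6.75*4 - (2.25*(-1))²
= 27 - 5.0625 = 21.9375

21.9375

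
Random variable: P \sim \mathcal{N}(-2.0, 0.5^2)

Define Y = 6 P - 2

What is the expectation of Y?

For Y = 6P - 2:
E[Y] = 6 * E[P] - 2
E[P] = -2.0 = -2
E[Y] = 6 * (-2) - 2 = -14

-14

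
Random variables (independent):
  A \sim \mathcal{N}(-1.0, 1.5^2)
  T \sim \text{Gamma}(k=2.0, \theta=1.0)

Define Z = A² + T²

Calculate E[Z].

E[Z] = E[A²] + E[T²]
E[A²] = Var(A) + E[A]² = 2.25 + 1 = 3.25
E[T²] = Var(T) + E[T]² = 2 + 4 = 6
E[Z] = 3.25 + 6 = 9.25

9.25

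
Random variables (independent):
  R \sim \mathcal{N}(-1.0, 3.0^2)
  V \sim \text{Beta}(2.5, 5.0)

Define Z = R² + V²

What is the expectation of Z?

E[Z] = E[R²] + E[V²]
E[R²] = Var(R) + E[R]² = 9 + 1 = 10
E[V²] = Var(V) + E[V]² = 0.026143791 + 0.11111111 = 0.1372549
E[Z] = 10 + 0.1372549 = 10.137255

10.137255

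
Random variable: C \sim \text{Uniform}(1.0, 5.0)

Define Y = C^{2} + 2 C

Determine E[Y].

E[Y] = 1*E[C²] + 2*E[C]
E[C] = 3
E[C²] = Var(C) + (E[C])² = 1.3333333 + 9 = 10.333333
E[Y] = 1*10.333333 + 2*3 = 16.333333

16.333333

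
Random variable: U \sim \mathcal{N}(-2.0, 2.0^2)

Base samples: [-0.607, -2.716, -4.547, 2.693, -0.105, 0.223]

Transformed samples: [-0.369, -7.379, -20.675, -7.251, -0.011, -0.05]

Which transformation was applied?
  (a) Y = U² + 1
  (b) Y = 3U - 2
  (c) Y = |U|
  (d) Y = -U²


Checking option (d) Y = -U²:
  U = -0.607 -> Y = -0.369 ✓
  U = -2.716 -> Y = -7.379 ✓
  U = -4.547 -> Y = -20.675 ✓
All samples match this transformation.

(d) -U²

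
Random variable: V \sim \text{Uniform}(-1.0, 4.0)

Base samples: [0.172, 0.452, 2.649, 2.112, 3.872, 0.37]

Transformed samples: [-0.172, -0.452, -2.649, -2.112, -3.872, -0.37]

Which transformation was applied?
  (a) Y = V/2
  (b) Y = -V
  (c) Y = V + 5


Checking option (b) Y = -V:
  V = 0.172 -> Y = -0.172 ✓
  V = 0.452 -> Y = -0.452 ✓
  V = 2.649 -> Y = -2.649 ✓
All samples match this transformation.

(b) -V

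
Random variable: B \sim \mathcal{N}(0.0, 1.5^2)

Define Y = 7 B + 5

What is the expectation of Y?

For Y = 7B + 5:
E[Y] = 7 * E[B] + 5
E[B] = 0.0 = 0
E[Y] = 7 * 0 + 5 = 5

5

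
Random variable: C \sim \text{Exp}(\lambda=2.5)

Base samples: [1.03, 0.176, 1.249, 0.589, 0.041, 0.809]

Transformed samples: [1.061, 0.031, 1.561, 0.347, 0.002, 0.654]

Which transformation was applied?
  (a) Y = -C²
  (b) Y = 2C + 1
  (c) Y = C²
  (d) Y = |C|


Checking option (c) Y = C²:
  C = 1.03 -> Y = 1.061 ✓
  C = 0.176 -> Y = 0.031 ✓
  C = 1.249 -> Y = 1.561 ✓
All samples match this transformation.

(c) C²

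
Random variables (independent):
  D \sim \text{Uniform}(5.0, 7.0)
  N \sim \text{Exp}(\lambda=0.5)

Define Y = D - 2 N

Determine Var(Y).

For independent RVs: Var(aX + bY) = a²Var(X) + b²Var(Y)
Var(D) = 0.33333333
Var(N) = 4
Var(Y) = 1²*0.33333333 + (-2)²*4
= 1*0.33333333 + 4*4 = 16.333333

16.333333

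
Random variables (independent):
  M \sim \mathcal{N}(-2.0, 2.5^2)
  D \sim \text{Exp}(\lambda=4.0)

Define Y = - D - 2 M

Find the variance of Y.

For independent RVs: Var(aX + bY) = a²Var(X) + b²Var(Y)
Var(M) = 6.25
Var(D) = 0.0625
Var(Y) = (-2)²*6.25 + (-1)²*0.0625
= 4*6.25 + 1*0.0625 = 25.0625

25.0625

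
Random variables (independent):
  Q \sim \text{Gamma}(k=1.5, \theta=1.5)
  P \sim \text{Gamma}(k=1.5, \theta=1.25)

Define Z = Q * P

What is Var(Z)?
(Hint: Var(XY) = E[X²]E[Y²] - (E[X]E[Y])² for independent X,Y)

Var(XY) = E[X²]E[Y²] - (E[X]E[Y])²
E[Q] = 2.25, Var(Q) = 3.375
E[P] = 1.875, Var(P) = 2.34375
E[Q²] = 3.375 + 2.25² = 8.4375
E[P²] = 2.34375 + 1.875² = 5.859375
Var(Z) = 8.4375*5.859375 - (2.25*1.875)²
= 49.438477 - 17.797852 = 31.640625

31.640625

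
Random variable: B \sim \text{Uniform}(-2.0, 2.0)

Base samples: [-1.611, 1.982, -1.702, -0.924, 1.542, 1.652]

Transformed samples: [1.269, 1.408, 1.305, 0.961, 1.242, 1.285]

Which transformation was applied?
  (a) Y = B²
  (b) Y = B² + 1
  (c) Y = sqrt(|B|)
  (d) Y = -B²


Checking option (c) Y = sqrt(|B|):
  B = -1.611 -> Y = 1.269 ✓
  B = 1.982 -> Y = 1.408 ✓
  B = -1.702 -> Y = 1.305 ✓
All samples match this transformation.

(c) sqrt(|B|)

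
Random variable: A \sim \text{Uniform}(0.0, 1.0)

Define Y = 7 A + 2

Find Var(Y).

For Y = aA + b: Var(Y) = a² * Var(A)
Var(A) = (1 - 0)^2/12 = 0.083333333
Var(Y) = 7² * 0.083333333 = 49 * 0.083333333 = 4.0833333

4.0833333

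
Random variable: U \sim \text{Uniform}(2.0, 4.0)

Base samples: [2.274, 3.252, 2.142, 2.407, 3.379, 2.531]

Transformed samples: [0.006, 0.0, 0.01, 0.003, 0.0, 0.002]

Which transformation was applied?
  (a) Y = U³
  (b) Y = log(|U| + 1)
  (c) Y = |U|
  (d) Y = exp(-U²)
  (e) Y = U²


Checking option (d) Y = exp(-U²):
  U = 2.274 -> Y = 0.006 ✓
  U = 3.252 -> Y = 0.0 ✓
  U = 2.142 -> Y = 0.01 ✓
All samples match this transformation.

(d) exp(-U²)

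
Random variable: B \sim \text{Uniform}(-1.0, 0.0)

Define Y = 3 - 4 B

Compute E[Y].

For Y = -4B + 3:
E[Y] = -4 * E[B] + 3
E[B] = (-1 + 0)/2 = -0.5
E[Y] = -4 * (-0.5) + 3 = 5

5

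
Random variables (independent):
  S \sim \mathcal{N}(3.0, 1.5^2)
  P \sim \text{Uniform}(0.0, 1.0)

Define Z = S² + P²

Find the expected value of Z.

E[Z] = E[S²] + E[P²]
E[S²] = Var(S) + E[S]² = 2.25 + 9 = 11.25
E[P²] = Var(P) + E[P]² = 0.083333333 + 0.25 = 0.33333333
E[Z] = 11.25 + 0.33333333 = 11.583333

11.583333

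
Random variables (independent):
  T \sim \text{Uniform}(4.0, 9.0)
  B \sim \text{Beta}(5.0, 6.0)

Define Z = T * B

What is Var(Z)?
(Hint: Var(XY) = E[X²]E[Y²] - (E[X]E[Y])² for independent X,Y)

Var(XY) = E[X²]E[Y²] - (E[X]E[Y])²
E[T] = 6.5, Var(T) = 2.0833333
E[B] = 0.45454545, Var(B) = 0.020661157
E[T²] = 2.0833333 + 6.5² = 44.333333
E[B²] = 0.020661157 + 0.45454545² = 0.22727273
Var(Z) = 44.333333*0.22727273 - (6.5*0.45454545)²
= 10.075758 - 8.7293388 = 1.3464187

1.3464187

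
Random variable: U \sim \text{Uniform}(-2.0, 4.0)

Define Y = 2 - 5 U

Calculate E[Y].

For Y = -5U + 2:
E[Y] = -5 * E[U] + 2
E[U] = (-2 + 4)/2 = 1
E[Y] = -5 * 1 + 2 = -3

-3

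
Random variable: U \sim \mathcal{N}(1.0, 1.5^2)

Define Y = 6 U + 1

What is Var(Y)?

For Y = aU + b: Var(Y) = a² * Var(U)
Var(U) = 1.5^2 = 2.25
Var(Y) = 6² * 2.25 = 36 * 2.25 = 81

81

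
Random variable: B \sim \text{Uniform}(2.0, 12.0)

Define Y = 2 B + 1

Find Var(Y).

For Y = aB + b: Var(Y) = a² * Var(B)
Var(B) = (12 - 2)^2/12 = 8.3333333
Var(Y) = 2² * 8.3333333 = 4 * 8.3333333 = 33.333333

33.333333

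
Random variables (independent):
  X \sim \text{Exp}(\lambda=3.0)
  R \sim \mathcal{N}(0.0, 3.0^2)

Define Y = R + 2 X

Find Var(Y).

For independent RVs: Var(aX + bY) = a²Var(X) + b²Var(Y)
Var(X) = 0.11111111
Var(R) = 9
Var(Y) = 2²*0.11111111 + 1²*9
= 4*0.11111111 + 1*9 = 9.4444444

9.4444444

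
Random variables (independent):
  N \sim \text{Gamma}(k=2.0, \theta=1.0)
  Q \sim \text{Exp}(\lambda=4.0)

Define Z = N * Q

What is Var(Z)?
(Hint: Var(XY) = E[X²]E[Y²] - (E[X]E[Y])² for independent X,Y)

Var(XY) = E[X²]E[Y²] - (E[X]E[Y])²
E[N] = 2, Var(N) = 2
E[Q] = 0.25, Var(Q) = 0.0625
E[N²] = 2 + 2² = 6
E[Q²] = 0.0625 + 0.25² = 0.125
Var(Z) = 6*0.125 - (2*0.25)²
= 0.75 - 0.25 = 0.5

0.5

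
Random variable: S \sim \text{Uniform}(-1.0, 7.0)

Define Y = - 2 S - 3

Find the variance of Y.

For Y = aS + b: Var(Y) = a² * Var(S)
Var(S) = (7 + 1)^2/12 = 5.3333333
Var(Y) = (-2)² * 5.3333333 = 4 * 5.3333333 = 21.333333

21.333333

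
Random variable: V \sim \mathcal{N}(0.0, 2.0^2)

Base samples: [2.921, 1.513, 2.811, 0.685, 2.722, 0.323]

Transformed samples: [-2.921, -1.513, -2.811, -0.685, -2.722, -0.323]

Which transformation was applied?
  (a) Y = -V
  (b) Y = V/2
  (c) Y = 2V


Checking option (a) Y = -V:
  V = 2.921 -> Y = -2.921 ✓
  V = 1.513 -> Y = -1.513 ✓
  V = 2.811 -> Y = -2.811 ✓
All samples match this transformation.

(a) -V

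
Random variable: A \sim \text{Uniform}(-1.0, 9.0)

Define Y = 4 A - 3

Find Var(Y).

For Y = aA + b: Var(Y) = a² * Var(A)
Var(A) = (9 + 1)^2/12 = 8.3333333
Var(Y) = 4² * 8.3333333 = 16 * 8.3333333 = 133.33333

133.33333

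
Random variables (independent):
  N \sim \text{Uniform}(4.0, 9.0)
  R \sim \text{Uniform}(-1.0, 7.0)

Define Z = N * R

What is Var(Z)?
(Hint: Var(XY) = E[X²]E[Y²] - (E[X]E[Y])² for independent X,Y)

Var(XY) = E[X²]E[Y²] - (E[X]E[Y])²
E[N] = 6.5, Var(N) = 2.0833333
E[R] = 3, Var(R) = 5.3333333
E[N²] = 2.0833333 + 6.5² = 44.333333
E[R²] = 5.3333333 + 3² = 14.333333
Var(Z) = 44.333333*14.333333 - (6.5*3)²
= 635.44444 - 380.25 = 255.19444

255.19444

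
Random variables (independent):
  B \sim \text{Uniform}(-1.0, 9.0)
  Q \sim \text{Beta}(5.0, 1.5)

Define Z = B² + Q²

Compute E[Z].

E[Z] = E[B²] + E[Q²]
E[B²] = Var(B) + E[B]² = 8.3333333 + 16 = 24.333333
E[Q²] = Var(Q) + E[Q]² = 0.023668639 + 0.59171598 = 0.61538462
E[Z] = 24.333333 + 0.61538462 = 24.948718

24.948718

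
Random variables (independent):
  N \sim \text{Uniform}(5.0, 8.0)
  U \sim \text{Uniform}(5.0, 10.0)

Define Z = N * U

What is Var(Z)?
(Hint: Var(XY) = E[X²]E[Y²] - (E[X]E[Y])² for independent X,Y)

Var(XY) = E[X²]E[Y²] - (E[X]E[Y])²
E[N] = 6.5, Var(N) = 0.75
E[U] = 7.5, Var(U) = 2.0833333
E[N²] = 0.75 + 6.5² = 43
E[U²] = 2.0833333 + 7.5² = 58.333333
Var(Z) = 43*58.333333 - (6.5*7.5)²
= 2508.3333 - 2376.5625 = 131.77083

131.77083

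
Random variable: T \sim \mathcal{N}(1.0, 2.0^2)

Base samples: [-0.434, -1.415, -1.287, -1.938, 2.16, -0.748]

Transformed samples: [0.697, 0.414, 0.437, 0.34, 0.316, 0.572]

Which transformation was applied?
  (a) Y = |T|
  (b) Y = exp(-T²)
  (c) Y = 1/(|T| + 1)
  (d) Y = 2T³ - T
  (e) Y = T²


Checking option (c) Y = 1/(|T| + 1):
  T = -0.434 -> Y = 0.697 ✓
  T = -1.415 -> Y = 0.414 ✓
  T = -1.287 -> Y = 0.437 ✓
All samples match this transformation.

(c) 1/(|T| + 1)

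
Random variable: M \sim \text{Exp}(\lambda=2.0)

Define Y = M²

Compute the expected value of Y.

E[M²] = Var(M) + (E[M])² = 0.25 + 0.25 = 0.5

0.5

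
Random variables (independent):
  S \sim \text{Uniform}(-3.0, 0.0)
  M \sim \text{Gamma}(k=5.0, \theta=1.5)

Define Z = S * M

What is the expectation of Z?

For independent RVs: E[XY] = E[X]*E[Y]
E[S] = -1.5
E[M] = 7.5
E[Z] = -1.5 * 7.5 = -11.25

-11.25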